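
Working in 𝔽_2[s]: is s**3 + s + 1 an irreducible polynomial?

Yes

Write P(s) = s**3 + s + 1.
Check for roots in 𝔽_2: P(0) = 1; P(1) = 1.
No roots. A degree-3 polynomial over a field with no linear factor is irreducible.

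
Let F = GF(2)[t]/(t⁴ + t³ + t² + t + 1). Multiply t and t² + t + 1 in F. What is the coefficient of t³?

1

Multiply in GF(2)[t]: (t)·(t² + t + 1) = t³ + t² + t.
Reduced: t³ + t² + t.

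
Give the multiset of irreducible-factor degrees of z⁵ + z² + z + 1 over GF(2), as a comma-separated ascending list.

Write g(z) = z⁵ + z² + z + 1.
Roots in GF(2): g(0) = 1; g(1) = 0 → root.
Linear factors from roots: (z + 1).
Complete factorization: g(z) = (z + 1)^2·(z³ + z + 1).
Factor degrees with multiplicity: 1 + 1 + 3 = 5.

1, 1, 3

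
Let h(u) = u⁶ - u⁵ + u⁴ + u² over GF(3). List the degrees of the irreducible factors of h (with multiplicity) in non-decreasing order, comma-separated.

Roots in GF(3): h(0) = 0 → root; h(1) = 2; h(2) = 1.
Linear factors from roots: (u).
Complete factorization: h(u) = (u)^2·(u⁴ - u³ + u² + 1).
Factor degrees with multiplicity: 1 + 1 + 4 = 6.

1, 1, 4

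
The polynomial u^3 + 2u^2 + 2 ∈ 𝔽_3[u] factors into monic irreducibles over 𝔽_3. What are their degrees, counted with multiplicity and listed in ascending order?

1, 2

Write h(u) = u^3 + 2u^2 + 2.
Roots in 𝔽_3: h(0) = 2; h(1) = 2; h(2) = 0 → root.
Linear factors from roots: (u + 1).
Complete factorization: h(u) = (u + 1)·(u^2 + u + 2).
Factor degrees with multiplicity: 1 + 2 = 3.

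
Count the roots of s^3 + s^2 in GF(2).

Write f(s) = s^3 + s^2.
Evaluate at each of the 2 elements of GF(2):
f(0) = 0 → root; f(1) = 0 → root.
Roots: {0, 1}.

2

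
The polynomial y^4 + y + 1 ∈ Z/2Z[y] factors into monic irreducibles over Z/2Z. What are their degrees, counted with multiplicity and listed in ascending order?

Write f(y) = y^4 + y + 1.
Roots in Z/2Z: f(0) = 1; f(1) = 1.
Complete factorization: f(y) = (y^4 + y + 1).
Factor degrees with multiplicity: 4 = 4.

4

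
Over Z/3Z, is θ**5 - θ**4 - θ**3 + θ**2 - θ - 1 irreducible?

No

Write h(θ) = θ**5 - θ**4 - θ**3 + θ**2 - θ - 1.
Check for roots in Z/3Z: h(0) = 2; h(1) = 1; h(2) = 0 → root.
h(2) = 0, so (θ − 2) divides h(θ); h is reducible.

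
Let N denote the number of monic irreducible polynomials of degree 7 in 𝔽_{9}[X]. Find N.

By the necklace-counting formula, N_9(7) = (1/7) Σ_{d|7} μ(7/d)·9^d.
Divisors of 7: 1, 7; μ(7/d) for each: -1, 1.
Σ = − 9^1 + 9^7 = 4782960.
N = 4782960/7 = 683280.

683280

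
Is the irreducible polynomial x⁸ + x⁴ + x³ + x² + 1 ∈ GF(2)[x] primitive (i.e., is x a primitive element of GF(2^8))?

Write f(x) = x⁸ + x⁴ + x³ + x² + 1.
|GF(2^8)^×| = 2^8 − 1 = 255. Prime factorization: 255 = 3·5·17.
f is primitive ⇔ x has order 255 in GF(2)[x]/(f), i.e. x^(255/q) ≠ 1 for each prime q | 255.
x^(85) mod f = x⁷ + x⁶ + x⁴ + x² + x.
x^(51) mod f = x³ + x.
x^(15) mod f = x⁵ + x² + x.
None equal 1, so x has full order 255; f is primitive.

Yes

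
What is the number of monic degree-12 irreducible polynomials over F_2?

x^(2^12) − x is the product of all monic irreducibles of degree dividing 12; Möbius inversion gives N = (1/12) Σ μ(12/d)·2^d.
Divisors of 12: 1, 2, 3, 4, 6, 12; μ(12/d) for each: 0, 1, 0, -1, -1, 1.
Σ = 2^2 − 2^4 − 2^6 + 2^12 = 4020.
N = 4020/12 = 335.

335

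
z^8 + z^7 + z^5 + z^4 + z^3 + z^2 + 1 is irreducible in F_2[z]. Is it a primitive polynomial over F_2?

No

Write f(z) = z^8 + z^7 + z^5 + z^4 + z^3 + z^2 + 1.
|GF(2^8)^×| = 2^8 − 1 = 255. Prime factorization: 255 = 3·5·17.
f is primitive ⇔ z has order 255 in GF(2)[z]/(f), i.e. z^(255/q) ≠ 1 for each prime q | 255.
z^(85) mod f = 1
z^(51) mod f = z^7 + z^6 + z^2 + 1.
z^(15) mod f = z^7 + z^4 + z^2.
Since z^(85) = 1, the order of z divides 85 < 255; not primitive.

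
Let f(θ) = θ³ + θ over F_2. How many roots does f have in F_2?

Evaluate at each of the 2 elements of F_2:
f(0) = 0 → root; f(1) = 0 → root.
Roots: {0, 1}.

2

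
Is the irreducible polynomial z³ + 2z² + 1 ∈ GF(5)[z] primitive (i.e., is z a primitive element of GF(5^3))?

Write f(z) = z³ + 2z² + 1.
|GF(5^3)^×| = 5^3 − 1 = 124. Prime factorization: 124 = 2^2·31.
f is primitive ⇔ z has order 124 in GF(5)[z]/(f), i.e. z^(124/q) ≠ 1 for each prime q | 124.
z^(62) mod f = 1
z^(4) mod f = 4z² + 4z + 2.
Since z^(62) = 1, the order of z divides 62 < 124; not primitive.

No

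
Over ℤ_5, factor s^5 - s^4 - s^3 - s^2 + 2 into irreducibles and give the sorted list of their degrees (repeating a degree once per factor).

1, 1, 3

Write f(s) = s^5 - s^4 - s^3 - s^2 + 2.
Roots in ℤ_5: f(0) = 2; f(1) = 0 → root; f(2) = 1; f(3) = 3; f(4) = 0 → root.
Linear factors from roots: (s - 1), (s + 1).
Complete factorization: f(s) = (s + 1)·(s - 1)·(s^3 - s^2 - 2).
Factor degrees with multiplicity: 1 + 1 + 3 = 5.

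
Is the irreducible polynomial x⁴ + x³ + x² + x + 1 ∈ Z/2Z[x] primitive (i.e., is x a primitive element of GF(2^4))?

No

Write f(x) = x⁴ + x³ + x² + x + 1.
|GF(2^4)^×| = 2^4 − 1 = 15. Prime factorization: 15 = 3·5.
f is primitive ⇔ x has order 15 in GF(2)[x]/(f), i.e. x^(15/q) ≠ 1 for each prime q | 15.
x^(5) mod f = 1
x^(3) mod f = x³.
Since x^(5) = 1, the order of x divides 5 < 15; not primitive.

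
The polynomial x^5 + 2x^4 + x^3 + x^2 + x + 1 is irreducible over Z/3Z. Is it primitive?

Yes

Write f(x) = x^5 + 2x^4 + x^3 + x^2 + x + 1.
|GF(3^5)^×| = 3^5 − 1 = 242. Prime factorization: 242 = 2·11^2.
f is primitive ⇔ x has order 242 in GF(3)[x]/(f), i.e. x^(242/q) ≠ 1 for each prime q | 242.
x^(121) mod f = 2.
x^(22) mod f = 2x^4 + x^3 + 2.
None equal 1, so x has full order 242; f is primitive.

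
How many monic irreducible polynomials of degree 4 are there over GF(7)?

588

x^(7^4) − x is the product of all monic irreducibles of degree dividing 4; Möbius inversion gives N = (1/4) Σ μ(4/d)·7^d.
Divisors of 4: 1, 2, 4; μ(4/d) for each: 0, -1, 1.
Σ = − 7^2 + 7^4 = 2352.
N = 2352/4 = 588.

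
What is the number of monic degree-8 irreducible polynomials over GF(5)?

Gauss's count: N_{5}(8) = (1/8) Σ_{d|8} μ(8/d)·5^d.
Divisors of 8: 1, 2, 4, 8; μ(8/d) for each: 0, 0, -1, 1.
Σ = − 5^4 + 5^8 = 390000.
N = 390000/8 = 48750.

48750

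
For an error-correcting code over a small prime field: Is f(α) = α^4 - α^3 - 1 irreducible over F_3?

Check for roots in F_3: f(0) = 2; f(1) = 2; f(2) = 1.
No roots, so no linear factors.
Monic irreducibles of degree 2 over GF(3): α^2 + 1, α^2 + α - 1, α^2 - α - 1.
None of them divide f (all give nonzero remainder).
No irreducible factor of degree ≤ 2 exists, so f is irreducible over GF(3).

Yes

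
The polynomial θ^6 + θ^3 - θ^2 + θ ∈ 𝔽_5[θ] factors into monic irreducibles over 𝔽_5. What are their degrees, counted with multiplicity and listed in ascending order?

Write h(θ) = θ^6 + θ^3 - θ^2 + θ.
Roots in 𝔽_5: h(0) = 0 → root; h(1) = 2; h(2) = 0 → root; h(3) = 0 → root; h(4) = 3.
Linear factors from roots: (θ), (θ - 2), (θ + 2).
Complete factorization: h(θ) = (θ)·(θ - 2)·(θ + 2)^2·(θ^2 - 2θ - 2).
Factor degrees with multiplicity: 1 + 1 + 1 + 1 + 2 = 6.

1, 1, 1, 1, 2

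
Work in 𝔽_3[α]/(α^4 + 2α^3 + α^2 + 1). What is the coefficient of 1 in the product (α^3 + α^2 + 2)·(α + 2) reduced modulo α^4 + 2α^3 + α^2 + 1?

Multiply in 𝔽_3[α]: (α^3 + α^2 + 2)·(α + 2) = α^4 + 2α^2 + 2α + 1.
Reduce using α^4 ≡ α^3 + 2α^2 + 2 (mod α^4 + 2α^3 + α^2 + 1).
Reduced: α^3 + α^2 + 2α.

0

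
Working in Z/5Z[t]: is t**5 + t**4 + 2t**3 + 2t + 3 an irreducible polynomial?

Yes

Write P(t) = t**5 + t**4 + 2t**3 + 2t + 3.
Check for roots in Z/5Z: P(0) = 3; P(1) = 4; P(2) = 1; P(3) = 2; P(4) = 4.
No roots, so no linear factors.
Degree-2 irreducible divisors: test the 10 monic irreducibles of degree 2 over GF(5).
None of them divide P (all give nonzero remainder).
No irreducible factor of degree ≤ 2 exists, so P is irreducible over GF(5).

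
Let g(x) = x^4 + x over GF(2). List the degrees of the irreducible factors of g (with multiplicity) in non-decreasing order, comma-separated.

1, 1, 2

Roots in GF(2): g(0) = 0 → root; g(1) = 0 → root.
Linear factors from roots: (x), (x + 1).
Complete factorization: g(x) = (x)·(x + 1)·(x^2 + x + 1).
Factor degrees with multiplicity: 1 + 1 + 2 = 4.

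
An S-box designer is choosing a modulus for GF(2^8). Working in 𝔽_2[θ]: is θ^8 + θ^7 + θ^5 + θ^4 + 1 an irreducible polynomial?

Write g(θ) = θ^8 + θ^7 + θ^5 + θ^4 + 1.
Check for roots in 𝔽_2: g(0) = 1; g(1) = 1.
No roots, so no linear factors.
Monic irreducibles of degree 2 over GF(2): θ^2 + θ + 1.
None of them divide g (all give nonzero remainder).
Monic irreducibles of degree 3 over GF(2): θ^3 + θ + 1, θ^3 + θ^2 + 1.
None of them divide g (all give nonzero remainder).
Monic irreducibles of degree 4 over GF(2): θ^4 + θ + 1, θ^4 + θ^3 + 1, θ^4 + θ^3 + θ^2 + θ + 1.
None of them divide g (all give nonzero remainder).
No irreducible factor of degree ≤ 4 exists, so g is irreducible over GF(2).

Yes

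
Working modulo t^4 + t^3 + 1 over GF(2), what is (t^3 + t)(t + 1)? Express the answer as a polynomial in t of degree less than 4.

Multiply in GF(2)[t]: (t^3 + t)·(t + 1) = t^4 + t^3 + t^2 + t.
Reduce using t^4 ≡ t^3 + 1 (mod t^4 + t^3 + 1).
Reduced: t^2 + t + 1.

t^2 + t + 1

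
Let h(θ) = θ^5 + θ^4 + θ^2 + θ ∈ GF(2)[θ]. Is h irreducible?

No

Check for roots in GF(2): h(0) = 0 → root; h(1) = 0 → root.
h(0) = 0, so (θ) divides h(θ); h is reducible.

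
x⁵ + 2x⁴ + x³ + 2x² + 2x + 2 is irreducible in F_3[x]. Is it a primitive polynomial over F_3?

No

Write f(x) = x⁵ + 2x⁴ + x³ + 2x² + 2x + 2.
|GF(3^5)^×| = 3^5 − 1 = 242. Prime factorization: 242 = 2·11^2.
f is primitive ⇔ x has order 242 in GF(3)[x]/(f), i.e. x^(242/q) ≠ 1 for each prime q | 242.
x^(121) mod f = 1
x^(22) mod f = x⁴ + x² + 2x + 2.
Since x^(121) = 1, the order of x divides 121 < 242; not primitive.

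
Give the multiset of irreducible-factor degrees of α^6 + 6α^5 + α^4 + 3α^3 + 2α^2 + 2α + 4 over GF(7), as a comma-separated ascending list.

6

Write h(α) = α^6 + 6α^5 + α^4 + 3α^3 + 2α^2 + 2α + 4.
Complete factorization: h(α) = (α^6 + 6α^5 + α^4 + 3α^3 + 2α^2 + 2α + 4).
Factor degrees with multiplicity: 6 = 6.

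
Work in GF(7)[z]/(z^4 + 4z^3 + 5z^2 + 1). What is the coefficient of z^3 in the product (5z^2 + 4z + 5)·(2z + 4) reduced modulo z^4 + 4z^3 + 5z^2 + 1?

3

Multiply in GF(7)[z]: (5z^2 + 4z + 5)·(2z + 4) = 3z^3 + 5z + 6.
Reduced: 3z^3 + 5z + 6.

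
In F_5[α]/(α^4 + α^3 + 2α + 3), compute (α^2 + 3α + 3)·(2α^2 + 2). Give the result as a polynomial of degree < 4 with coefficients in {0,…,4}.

Multiply in F_5[α]: (α^2 + 3α + 3)·(2α^2 + 2) = 2α^4 + α^3 + 3α^2 + α + 1.
Reduce using α^4 ≡ 4α^3 + 3α + 2 (mod α^4 + α^3 + 2α + 3).
Reduced: 4α^3 + 3α^2 + 2α.

4α^3 + 3α^2 + 2α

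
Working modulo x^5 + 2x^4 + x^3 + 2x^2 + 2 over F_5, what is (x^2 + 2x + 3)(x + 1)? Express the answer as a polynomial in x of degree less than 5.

Multiply in F_5[x]: (x^2 + 2x + 3)·(x + 1) = x^3 + 3x^2 + 3.
Reduced: x^3 + 3x^2 + 3.

x^3 + 3x^2 + 3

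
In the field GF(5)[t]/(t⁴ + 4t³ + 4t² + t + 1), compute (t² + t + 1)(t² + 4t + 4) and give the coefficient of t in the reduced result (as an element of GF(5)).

Multiply in GF(5)[t]: (t² + t + 1)·(t² + 4t + 4) = t⁴ + 4t² + 3t + 4.
Reduce using t⁴ ≡ t³ + t² + 4t + 4 (mod t⁴ + 4t³ + 4t² + t + 1).
Reduced: t³ + 2t + 3.

2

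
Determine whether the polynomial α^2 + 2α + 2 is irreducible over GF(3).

Yes

Write m(α) = α^2 + 2α + 2.
Check for roots in GF(3): m(0) = 2; m(1) = 2; m(2) = 1.
No roots. A degree-2 polynomial over a field with no linear factor is irreducible.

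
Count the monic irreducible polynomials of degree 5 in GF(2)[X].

6

x^(2^5) − x is the product of all monic irreducibles of degree dividing 5; Möbius inversion gives N = (1/5) Σ μ(5/d)·2^d.
Divisors of 5: 1, 5; μ(5/d) for each: -1, 1.
Σ = − 2^1 + 2^5 = 30.
N = 30/5 = 6.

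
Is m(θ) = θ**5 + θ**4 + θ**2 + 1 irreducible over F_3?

Yes

Check for roots in F_3: m(0) = 1; m(1) = 1; m(2) = 2.
No roots, so no linear factors.
Monic irreducibles of degree 2 over GF(3): θ**2 + 1, θ**2 + θ - 1, θ**2 - θ - 1.
None of them divide m (all give nonzero remainder).
No irreducible factor of degree ≤ 2 exists, so m is irreducible over GF(3).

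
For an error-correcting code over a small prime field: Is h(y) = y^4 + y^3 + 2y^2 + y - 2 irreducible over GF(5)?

Yes

Check for roots in GF(5): h(0) = 3; h(1) = 3; h(2) = 2; h(3) = 2; h(4) = 4.
No roots, so no linear factors.
Degree-2 irreducible divisors: test the 10 monic irreducibles of degree 2 over GF(5).
None of them divide h (all give nonzero remainder).
No irreducible factor of degree ≤ 2 exists, so h is irreducible over GF(5).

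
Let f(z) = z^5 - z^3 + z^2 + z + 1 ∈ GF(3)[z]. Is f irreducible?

No

Check for roots in GF(3): f(0) = 1; f(1) = 0 → root; f(2) = 1.
f(1) = 0, so (z − 1) divides f(z); f is reducible.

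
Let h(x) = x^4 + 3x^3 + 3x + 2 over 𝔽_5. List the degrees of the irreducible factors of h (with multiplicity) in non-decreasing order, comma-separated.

Roots in 𝔽_5: h(0) = 2; h(1) = 4; h(2) = 3; h(3) = 3; h(4) = 2.
Complete factorization: h(x) = (x^4 + 3x^3 + 3x + 2).
Factor degrees with multiplicity: 4 = 4.

4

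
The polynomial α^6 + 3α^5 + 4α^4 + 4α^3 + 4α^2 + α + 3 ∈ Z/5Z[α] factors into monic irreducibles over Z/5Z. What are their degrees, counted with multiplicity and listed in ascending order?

1, 2, 3

Write g(α) = α^6 + 3α^5 + 4α^4 + 4α^3 + 4α^2 + α + 3.
Roots in Z/5Z: g(0) = 3; g(1) = 0 → root; g(2) = 2; g(3) = 2; g(4) = 4.
Linear factors from roots: (α + 4).
Complete factorization: g(α) = (α + 4)·(α^2 + 2α + 3)·(α^3 + 2α^2 + α + 4).
Factor degrees with multiplicity: 1 + 2 + 3 = 6.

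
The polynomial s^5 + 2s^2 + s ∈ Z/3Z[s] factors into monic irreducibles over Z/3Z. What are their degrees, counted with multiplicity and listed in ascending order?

1, 1, 3

Write h(s) = s^5 + 2s^2 + s.
Roots in Z/3Z: h(0) = 0 → root; h(1) = 1; h(2) = 0 → root.
Linear factors from roots: (s), (s + 1).
Complete factorization: h(s) = (s)·(s + 1)·(s^3 + 2s^2 + s + 1).
Factor degrees with multiplicity: 1 + 1 + 3 = 5.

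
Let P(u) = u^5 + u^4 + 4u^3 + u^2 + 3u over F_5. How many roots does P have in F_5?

4

Evaluate at each of the 5 elements of F_5:
P(0) = 0 → root; P(1) = 0 → root; P(2) = 0 → root; P(3) = 0 → root; P(4) = 4.
Roots: {0, 1, 2, 3}.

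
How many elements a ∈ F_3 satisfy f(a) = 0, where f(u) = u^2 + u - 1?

Evaluate at each of the 3 elements of F_3:
f(0) = 2; f(1) = 1; f(2) = 2.
No element is a root.

0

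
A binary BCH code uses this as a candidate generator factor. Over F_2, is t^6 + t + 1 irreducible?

Write h(t) = t^6 + t + 1.
Check for roots in F_2: h(0) = 1; h(1) = 1.
No roots, so no linear factors.
Monic irreducibles of degree 2 over GF(2): t^2 + t + 1.
None of them divide h (all give nonzero remainder).
Monic irreducibles of degree 3 over GF(2): t^3 + t + 1, t^3 + t^2 + 1.
None of them divide h (all give nonzero remainder).
No irreducible factor of degree ≤ 3 exists, so h is irreducible over GF(2).

Yes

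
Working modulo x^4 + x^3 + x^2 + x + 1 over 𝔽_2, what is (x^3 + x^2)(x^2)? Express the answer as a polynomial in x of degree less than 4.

Multiply in 𝔽_2[x]: (x^3 + x^2)·(x^2) = x^5 + x^4.
Reduce using x^4 ≡ x^3 + x^2 + x + 1 (mod x^4 + x^3 + x^2 + x + 1).
Reduced: x^3 + x^2 + x.

x^3 + x^2 + x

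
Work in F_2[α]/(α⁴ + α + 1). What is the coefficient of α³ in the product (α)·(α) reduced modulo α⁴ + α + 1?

0

Multiply in F_2[α]: (α)·(α) = α².
Reduced: α².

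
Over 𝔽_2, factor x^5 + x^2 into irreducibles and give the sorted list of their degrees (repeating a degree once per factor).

Write h(x) = x^5 + x^2.
Roots in 𝔽_2: h(0) = 0 → root; h(1) = 0 → root.
Linear factors from roots: (x), (x + 1).
Complete factorization: h(x) = (x + 1)·(x)^2·(x^2 + x + 1).
Factor degrees with multiplicity: 1 + 1 + 1 + 2 = 5.

1, 1, 1, 2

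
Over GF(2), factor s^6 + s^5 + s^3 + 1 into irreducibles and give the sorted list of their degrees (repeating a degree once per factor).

Write g(s) = s^6 + s^5 + s^3 + 1.
Roots in GF(2): g(0) = 1; g(1) = 0 → root.
Linear factors from roots: (s + 1).
Complete factorization: g(s) = (s + 1)^3·(s^3 + s + 1).
Factor degrees with multiplicity: 1 + 1 + 1 + 3 = 6.

1, 1, 1, 3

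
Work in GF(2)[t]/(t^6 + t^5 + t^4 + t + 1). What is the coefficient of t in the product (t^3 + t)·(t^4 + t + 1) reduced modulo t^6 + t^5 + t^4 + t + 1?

1

Multiply in GF(2)[t]: (t^3 + t)·(t^4 + t + 1) = t^7 + t^5 + t^4 + t^3 + t^2 + t.
Reduce using t^6 ≡ t^5 + t^4 + t + 1 (mod t^6 + t^5 + t^4 + t + 1).
Reduced: t^5 + t^3 + t + 1.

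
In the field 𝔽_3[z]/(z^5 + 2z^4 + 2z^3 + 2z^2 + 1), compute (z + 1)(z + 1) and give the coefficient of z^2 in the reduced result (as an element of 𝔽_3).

1

Multiply in 𝔽_3[z]: (z + 1)·(z + 1) = z^2 + 2z + 1.
Reduced: z^2 + 2z + 1.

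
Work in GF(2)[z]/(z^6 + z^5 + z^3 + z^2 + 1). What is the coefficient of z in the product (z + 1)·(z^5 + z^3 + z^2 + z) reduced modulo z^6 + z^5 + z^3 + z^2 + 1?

1

Multiply in GF(2)[z]: (z + 1)·(z^5 + z^3 + z^2 + z) = z^6 + z^5 + z^4 + z.
Reduce using z^6 ≡ z^5 + z^3 + z^2 + 1 (mod z^6 + z^5 + z^3 + z^2 + 1).
Reduced: z^4 + z^3 + z^2 + z + 1.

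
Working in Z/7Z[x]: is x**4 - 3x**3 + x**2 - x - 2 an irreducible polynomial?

Write m(x) = x**4 - 3x**3 + x**2 - x - 2.
Check for roots in Z/7Z: m(0) = 5; m(1) = 3; m(2) = 6; m(3) = 4; m(4) = 4; m(5) = 2; m(6) = 4.
No roots, so no linear factors.
Degree-2 irreducible divisors: test the 21 monic irreducibles of degree 2 over GF(7).
None of them divide m (all give nonzero remainder).
No irreducible factor of degree ≤ 2 exists, so m is irreducible over GF(7).

Yes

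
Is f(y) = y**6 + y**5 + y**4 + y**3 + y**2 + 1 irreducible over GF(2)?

No

Check for roots in GF(2): f(0) = 1; f(1) = 0 → root.
f(1) = 0, so (y − 1) divides f(y); f is reducible.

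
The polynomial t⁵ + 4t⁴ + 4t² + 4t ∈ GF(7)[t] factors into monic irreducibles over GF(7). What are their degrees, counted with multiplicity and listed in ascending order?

1, 1, 3

Write f(t) = t⁵ + 4t⁴ + 4t² + 4t.
Linear factors from roots: (t), (t + 3).
Complete factorization: f(t) = (t)·(t + 3)·(t³ + t² + 4t + 6).
Factor degrees with multiplicity: 1 + 1 + 3 = 5.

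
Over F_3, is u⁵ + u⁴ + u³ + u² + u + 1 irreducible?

No

Write g(u) = u⁵ + u⁴ + u³ + u² + u + 1.
Check for roots in F_3: g(0) = 1; g(1) = 0 → root; g(2) = 0 → root.
g(1) = 0, so (u − 1) divides g(u); g is reducible.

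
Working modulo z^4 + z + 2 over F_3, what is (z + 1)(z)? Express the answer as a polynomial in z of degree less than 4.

Multiply in F_3[z]: (z + 1)·(z) = z^2 + z.
Reduced: z^2 + z.

z^2 + z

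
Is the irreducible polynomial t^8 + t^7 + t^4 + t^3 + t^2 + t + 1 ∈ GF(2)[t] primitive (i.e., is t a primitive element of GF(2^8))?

Write f(t) = t^8 + t^7 + t^4 + t^3 + t^2 + t + 1.
|GF(2^8)^×| = 2^8 − 1 = 255. Prime factorization: 255 = 3·5·17.
f is primitive ⇔ t has order 255 in GF(2)[t]/(f), i.e. t^(255/q) ≠ 1 for each prime q | 255.
t^(85) mod f = t^7 + t^6 + t^5 + t^4 + t^3 + t + 1.
t^(51) mod f = 1
t^(15) mod f = t^7 + t^6 + t^5 + t^4 + 1.
Since t^(51) = 1, the order of t divides 51 < 255; not primitive.

No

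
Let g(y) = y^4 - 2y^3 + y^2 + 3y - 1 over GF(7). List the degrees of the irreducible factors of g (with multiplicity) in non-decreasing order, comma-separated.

Linear factors from roots: (y + 1).
Complete factorization: g(y) = (y + 1)·(y^3 - 3y^2 - 3y - 1).
Factor degrees with multiplicity: 1 + 3 = 4.

1, 3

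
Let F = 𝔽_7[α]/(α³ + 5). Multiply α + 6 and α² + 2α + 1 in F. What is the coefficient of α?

Multiply in 𝔽_7[α]: (α + 6)·(α² + 2α + 1) = α³ + α² + 6α + 6.
Reduce using α³ ≡ 2 (mod α³ + 5).
Reduced: α² + 6α + 1.

6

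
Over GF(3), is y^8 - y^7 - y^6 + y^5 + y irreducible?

Write m(y) = y^8 - y^7 - y^6 + y^5 + y.
Check for roots in GF(3): m(0) = 0 → root; m(1) = 1; m(2) = 2.
m(0) = 0, so (y) divides m(y); m is reducible.

No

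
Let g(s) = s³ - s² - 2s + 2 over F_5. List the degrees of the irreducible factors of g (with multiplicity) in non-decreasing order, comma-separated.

1, 2

Roots in F_5: g(0) = 2; g(1) = 0 → root; g(2) = 2; g(3) = 4; g(4) = 2.
Linear factors from roots: (s - 1).
Complete factorization: g(s) = (s - 1)·(s² - 2).
Factor degrees with multiplicity: 1 + 2 = 3.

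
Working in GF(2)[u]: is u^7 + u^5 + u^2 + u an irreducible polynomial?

Write h(u) = u^7 + u^5 + u^2 + u.
Check for roots in GF(2): h(0) = 0 → root; h(1) = 0 → root.
h(0) = 0, so (u) divides h(u); h is reducible.

No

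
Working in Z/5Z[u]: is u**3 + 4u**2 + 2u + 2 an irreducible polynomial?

Write f(u) = u**3 + 4u**2 + 2u + 2.
Check for roots in Z/5Z: f(0) = 2; f(1) = 4; f(2) = 0 → root; f(3) = 1; f(4) = 3.
f(2) = 0, so (u − 2) divides f(u); f is reducible.

No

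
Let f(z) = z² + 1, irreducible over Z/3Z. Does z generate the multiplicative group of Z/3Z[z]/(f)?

No

|GF(3^2)^×| = 3^2 − 1 = 8. Prime factorization: 8 = 2^3.
f is primitive ⇔ z has order 8 in GF(3)[z]/(f), i.e. z^(8/q) ≠ 1 for each prime q | 8.
z^(4) mod f = 1
Since z^(4) = 1, the order of z divides 4 < 8; not primitive.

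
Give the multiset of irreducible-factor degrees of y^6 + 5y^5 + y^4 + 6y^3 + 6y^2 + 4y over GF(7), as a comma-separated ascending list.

Write g(y) = y^6 + 5y^5 + y^4 + 6y^3 + 6y^2 + 4y.
Linear factors from roots: (y), (y + 3), (y + 2), (y + 1).
Complete factorization: g(y) = (y)·(y + 1)·(y + 2)·(y + 3)·(y^2 + 6y + 3).
Factor degrees with multiplicity: 1 + 1 + 1 + 1 + 2 = 6.

1, 1, 1, 1, 2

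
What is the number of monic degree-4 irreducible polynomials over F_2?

3

The number of monic irreducibles of degree 4 over GF(2) is (1/4)·Σ_{d∣4} μ(4/d) 2^d.
Divisors of 4: 1, 2, 4; μ(4/d) for each: 0, -1, 1.
Σ = − 2^2 + 2^4 = 12.
N = 12/4 = 3.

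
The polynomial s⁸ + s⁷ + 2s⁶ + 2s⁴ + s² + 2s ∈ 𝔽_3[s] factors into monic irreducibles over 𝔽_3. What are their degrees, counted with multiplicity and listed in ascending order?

Write g(s) = s⁸ + s⁷ + 2s⁶ + 2s⁴ + s² + 2s.
Roots in 𝔽_3: g(0) = 0 → root; g(1) = 0 → root; g(2) = 0 → root.
Linear factors from roots: (s), (s + 2), (s + 1).
Complete factorization: g(s) = (s)·(s + 1)^2·(s + 2)^2·(s³ + s² + s + 2).
Factor degrees with multiplicity: 1 + 1 + 1 + 1 + 1 + 3 = 8.

1, 1, 1, 1, 1, 3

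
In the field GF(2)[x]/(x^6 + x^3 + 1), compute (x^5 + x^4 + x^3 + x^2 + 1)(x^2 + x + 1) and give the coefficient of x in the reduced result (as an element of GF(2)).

0

Multiply in GF(2)[x]: (x^5 + x^4 + x^3 + x^2 + 1)·(x^2 + x + 1) = x^7 + x^5 + x^4 + x + 1.
Reduce using x^6 ≡ x^3 + 1 (mod x^6 + x^3 + 1).
Reduced: x^5 + 1.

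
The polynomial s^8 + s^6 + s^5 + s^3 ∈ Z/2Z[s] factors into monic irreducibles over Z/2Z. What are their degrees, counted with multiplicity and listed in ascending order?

Write h(s) = s^8 + s^6 + s^5 + s^3.
Roots in Z/2Z: h(0) = 0 → root; h(1) = 0 → root.
Linear factors from roots: (s), (s + 1).
Complete factorization: h(s) = (s)^3·(s + 1)^3·(s^2 + s + 1).
Factor degrees with multiplicity: 1 + 1 + 1 + 1 + 1 + 1 + 2 = 8.

1, 1, 1, 1, 1, 1, 2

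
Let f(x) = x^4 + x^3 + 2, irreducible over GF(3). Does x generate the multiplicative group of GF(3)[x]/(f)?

|GF(3^4)^×| = 3^4 − 1 = 80. Prime factorization: 80 = 2^4·5.
f is primitive ⇔ x has order 80 in GF(3)[x]/(f), i.e. x^(80/q) ≠ 1 for each prime q | 80.
x^(40) mod f = 2.
x^(16) mod f = 2x^2 + 2x + 2.
None equal 1, so x has full order 80; f is primitive.

Yes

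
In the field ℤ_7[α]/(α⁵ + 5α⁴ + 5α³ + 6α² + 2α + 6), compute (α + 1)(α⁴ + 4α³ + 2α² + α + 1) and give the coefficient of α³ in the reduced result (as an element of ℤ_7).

1

Multiply in ℤ_7[α]: (α + 1)·(α⁴ + 4α³ + 2α² + α + 1) = α⁵ + 5α⁴ + 6α³ + 3α² + 2α + 1.
Reduce using α⁵ ≡ 2α⁴ + 2α³ + α² + 5α + 1 (mod α⁵ + 5α⁴ + 5α³ + 6α² + 2α + 6).
Reduced: α³ + 4α² + 2.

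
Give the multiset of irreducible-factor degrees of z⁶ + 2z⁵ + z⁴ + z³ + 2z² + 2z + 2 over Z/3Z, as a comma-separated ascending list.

Write g(z) = z⁶ + 2z⁵ + z⁴ + z³ + 2z² + 2z + 2.
Roots in Z/3Z: g(0) = 2; g(1) = 2; g(2) = 1.
Complete factorization: g(z) = (z² + 2z + 2)·(z² + 1)^2.
Factor degrees with multiplicity: 2 + 2 + 2 = 6.

2, 2, 2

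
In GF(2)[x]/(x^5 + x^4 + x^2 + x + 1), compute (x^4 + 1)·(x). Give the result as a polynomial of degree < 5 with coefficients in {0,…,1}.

Multiply in GF(2)[x]: (x^4 + 1)·(x) = x^5 + x.
Reduce using x^5 ≡ x^4 + x^2 + x + 1 (mod x^5 + x^4 + x^2 + x + 1).
Reduced: x^4 + x^2 + 1.

x^4 + x^2 + 1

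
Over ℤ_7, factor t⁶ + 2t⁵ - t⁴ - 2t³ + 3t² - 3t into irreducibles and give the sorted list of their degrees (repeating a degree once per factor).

1, 1, 1, 3

Write h(t) = t⁶ + 2t⁵ - t⁴ - 2t³ + 3t² - 3t.
Linear factors from roots: (t), (t - 1), (t + 3).
Complete factorization: h(t) = (t)·(t + 3)·(t - 1)·(t³ + 2t + 1).
Factor degrees with multiplicity: 1 + 1 + 1 + 3 = 6.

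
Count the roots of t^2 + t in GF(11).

Write f(t) = t^2 + t.
Evaluate at each of the 11 elements of GF(11):
f(0) = 0 → root; f(1) = 2; f(2) = 6; f(3) = 1; f(4) = 9; f(5) = 8; f(6) = 9; f(7) = 1; f(8) = 6; f(9) = 2; f(10) = 0 → root.
Roots: {0, 10}.

2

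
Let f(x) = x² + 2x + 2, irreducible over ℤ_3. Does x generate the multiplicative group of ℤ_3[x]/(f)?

|GF(3^2)^×| = 3^2 − 1 = 8. Prime factorization: 8 = 2^3.
f is primitive ⇔ x has order 8 in GF(3)[x]/(f), i.e. x^(8/q) ≠ 1 for each prime q | 8.
x^(4) mod f = 2.
None equal 1, so x has full order 8; f is primitive.

Yes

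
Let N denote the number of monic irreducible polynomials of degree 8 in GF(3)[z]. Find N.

810

By the necklace-counting formula, N_3(8) = (1/8) Σ_{d|8} μ(8/d)·3^d.
Divisors of 8: 1, 2, 4, 8; μ(8/d) for each: 0, 0, -1, 1.
Σ = − 3^4 + 3^8 = 6480.
N = 6480/8 = 810.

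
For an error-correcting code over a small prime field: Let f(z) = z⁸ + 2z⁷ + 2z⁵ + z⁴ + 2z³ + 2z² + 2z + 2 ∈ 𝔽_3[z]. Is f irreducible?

Check for roots in 𝔽_3: f(0) = 2; f(1) = 2; f(2) = 1.
No roots, so no linear factors.
Monic irreducibles of degree 2 over GF(3): z² + 1, z² + z + 2, z² + 2z + 2.
None of them divide f (all give nonzero remainder).
Degree-3 irreducible divisors: test the 8 monic irreducibles of degree 3 over GF(3).
None of them divide f (all give nonzero remainder).
Degree-4 irreducible divisors: test the 18 monic irreducibles of degree 4 over GF(3).
None of them divide f (all give nonzero remainder).
No irreducible factor of degree ≤ 4 exists, so f is irreducible over GF(3).

Yes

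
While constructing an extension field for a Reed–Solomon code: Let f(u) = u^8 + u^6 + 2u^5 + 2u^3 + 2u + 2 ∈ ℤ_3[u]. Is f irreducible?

Yes

Check for roots in ℤ_3: f(0) = 2; f(1) = 1; f(2) = 1.
No roots, so no linear factors.
Monic irreducibles of degree 2 over GF(3): u^2 + 1, u^2 + u + 2, u^2 + 2u + 2.
None of them divide f (all give nonzero remainder).
Degree-3 irreducible divisors: test the 8 monic irreducibles of degree 3 over GF(3).
None of them divide f (all give nonzero remainder).
Degree-4 irreducible divisors: test the 18 monic irreducibles of degree 4 over GF(3).
None of them divide f (all give nonzero remainder).
No irreducible factor of degree ≤ 4 exists, so f is irreducible over GF(3).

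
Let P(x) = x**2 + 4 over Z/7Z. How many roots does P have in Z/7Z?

Evaluate at each of the 7 elements of Z/7Z:
P(0) = 4; P(1) = 5; P(2) = 1; P(3) = 6; P(4) = 6; P(5) = 1; P(6) = 5.
No element is a root.

0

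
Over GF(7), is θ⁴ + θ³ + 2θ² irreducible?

Write g(θ) = θ⁴ + θ³ + 2θ².
Check for roots in GF(7): g(0) = 0 → root; g(1) = 4; g(2) = 4; g(3) = 0 → root; g(4) = 2; g(5) = 2; g(6) = 2.
g(0) = 0, so (θ) divides g(θ); g is reducible.

No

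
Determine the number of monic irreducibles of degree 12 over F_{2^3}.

x^(8^12) − x is the product of all monic irreducibles of degree dividing 12; Möbius inversion gives N = (1/12) Σ μ(12/d)·8^d.
Divisors of 12: 1, 2, 3, 4, 6, 12; μ(12/d) for each: 0, 1, 0, -1, -1, 1.
Σ = 8^2 − 8^4 − 8^6 + 8^12 = 68719210560.
N = 68719210560/12 = 5726600880.

5726600880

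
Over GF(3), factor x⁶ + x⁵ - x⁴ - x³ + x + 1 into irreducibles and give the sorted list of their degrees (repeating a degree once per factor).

1, 2, 3

Write h(x) = x⁶ + x⁵ - x⁴ - x³ + x + 1.
Roots in GF(3): h(0) = 1; h(1) = 2; h(2) = 0 → root.
Linear factors from roots: (x + 1).
Complete factorization: h(x) = (x + 1)·(x² - x - 1)·(x³ + x² + x - 1).
Factor degrees with multiplicity: 1 + 2 + 3 = 6.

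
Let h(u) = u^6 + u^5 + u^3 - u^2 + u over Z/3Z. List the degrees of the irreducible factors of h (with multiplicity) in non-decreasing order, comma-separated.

1, 1, 1, 3

Roots in Z/3Z: h(0) = 0 → root; h(1) = 0 → root; h(2) = 0 → root.
Linear factors from roots: (u), (u - 1), (u + 1).
Complete factorization: h(u) = (u)·(u + 1)·(u - 1)·(u^3 + u^2 + u - 1).
Factor degrees with multiplicity: 1 + 1 + 1 + 3 = 6.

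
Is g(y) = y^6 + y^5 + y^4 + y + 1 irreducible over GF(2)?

Yes

Check for roots in GF(2): g(0) = 1; g(1) = 1.
No roots, so no linear factors.
Monic irreducibles of degree 2 over GF(2): y^2 + y + 1.
None of them divide g (all give nonzero remainder).
Monic irreducibles of degree 3 over GF(2): y^3 + y + 1, y^3 + y^2 + 1.
None of them divide g (all give nonzero remainder).
No irreducible factor of degree ≤ 3 exists, so g is irreducible over GF(2).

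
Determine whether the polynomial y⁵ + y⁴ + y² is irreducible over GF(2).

Write f(y) = y⁵ + y⁴ + y².
Check for roots in GF(2): f(0) = 0 → root; f(1) = 1.
f(0) = 0, so (y) divides f(y); f is reducible.

No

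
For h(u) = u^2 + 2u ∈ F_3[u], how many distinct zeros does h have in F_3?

Evaluate at each of the 3 elements of F_3:
h(0) = 0 → root; h(1) = 0 → root; h(2) = 2.
Roots: {0, 1}.

2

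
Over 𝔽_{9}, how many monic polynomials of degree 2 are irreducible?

x^(9^2) − x is the product of all monic irreducibles of degree dividing 2; Möbius inversion gives N = (1/2) Σ μ(2/d)·9^d.
Divisors of 2: 1, 2; μ(2/d) for each: -1, 1.
Σ = − 9^1 + 9^2 = 72.
N = 72/2 = 36.

36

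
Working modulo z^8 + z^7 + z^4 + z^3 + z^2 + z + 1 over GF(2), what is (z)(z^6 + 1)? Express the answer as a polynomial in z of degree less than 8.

z^7 + z

Multiply in GF(2)[z]: (z)·(z^6 + 1) = z^7 + z.
Reduced: z^7 + z.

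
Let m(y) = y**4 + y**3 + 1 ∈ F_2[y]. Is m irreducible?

Yes

Check for roots in F_2: m(0) = 1; m(1) = 1.
No roots, so no linear factors.
Monic irreducibles of degree 2 over GF(2): y**2 + y + 1.
None of them divide m (all give nonzero remainder).
No irreducible factor of degree ≤ 2 exists, so m is irreducible over GF(2).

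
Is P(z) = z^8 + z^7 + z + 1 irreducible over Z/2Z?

Check for roots in Z/2Z: P(0) = 1; P(1) = 0 → root.
P(1) = 0, so (z − 1) divides P(z); P is reducible.

No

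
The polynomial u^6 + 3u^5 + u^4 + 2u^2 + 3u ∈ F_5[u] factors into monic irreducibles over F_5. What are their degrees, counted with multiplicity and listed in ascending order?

1, 1, 1, 1, 2

Write f(u) = u^6 + 3u^5 + u^4 + 2u^2 + 3u.
Roots in F_5: f(0) = 0 → root; f(1) = 0 → root; f(2) = 0 → root; f(3) = 1; f(4) = 3.
Linear factors from roots: (u), (u + 4), (u + 3).
Complete factorization: f(u) = (u)·(u + 4)·(u + 3)^2·(u^2 + 3u + 3).
Factor degrees with multiplicity: 1 + 1 + 1 + 1 + 2 = 6.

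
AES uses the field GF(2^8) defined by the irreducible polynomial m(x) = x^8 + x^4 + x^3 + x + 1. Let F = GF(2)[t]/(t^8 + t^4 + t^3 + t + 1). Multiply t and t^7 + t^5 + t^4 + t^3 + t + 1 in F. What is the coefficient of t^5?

1

Multiply in GF(2)[t]: (t)·(t^7 + t^5 + t^4 + t^3 + t + 1) = t^8 + t^6 + t^5 + t^4 + t^2 + t.
Reduce using t^8 ≡ t^4 + t^3 + t + 1 (mod t^8 + t^4 + t^3 + t + 1).
Reduced: t^6 + t^5 + t^3 + t^2 + 1.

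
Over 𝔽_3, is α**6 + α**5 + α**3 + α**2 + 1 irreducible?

Yes

Write f(α) = α**6 + α**5 + α**3 + α**2 + 1.
Check for roots in 𝔽_3: f(0) = 1; f(1) = 2; f(2) = 1.
No roots, so no linear factors.
Monic irreducibles of degree 2 over GF(3): α**2 + 1, α**2 + α + 2, α**2 + 2α + 2.
None of them divide f (all give nonzero remainder).
Degree-3 irreducible divisors: test the 8 monic irreducibles of degree 3 over GF(3).
None of them divide f (all give nonzero remainder).
No irreducible factor of degree ≤ 3 exists, so f is irreducible over GF(3).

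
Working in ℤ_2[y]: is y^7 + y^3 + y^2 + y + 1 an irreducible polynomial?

Write P(y) = y^7 + y^3 + y^2 + y + 1.
Check for roots in ℤ_2: P(0) = 1; P(1) = 1.
No roots, so no linear factors.
Monic irreducibles of degree 2 over GF(2): y^2 + y + 1.
None of them divide P (all give nonzero remainder).
Monic irreducibles of degree 3 over GF(2): y^3 + y + 1, y^3 + y^2 + 1.
None of them divide P (all give nonzero remainder).
No irreducible factor of degree ≤ 3 exists, so P is irreducible over GF(2).

Yes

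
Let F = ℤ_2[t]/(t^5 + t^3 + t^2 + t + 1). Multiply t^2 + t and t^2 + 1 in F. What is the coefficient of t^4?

1

Multiply in ℤ_2[t]: (t^2 + t)·(t^2 + 1) = t^4 + t^3 + t^2 + t.
Reduced: t^4 + t^3 + t^2 + t.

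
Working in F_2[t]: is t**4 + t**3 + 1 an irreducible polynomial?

Write h(t) = t**4 + t**3 + 1.
Check for roots in F_2: h(0) = 1; h(1) = 1.
No roots, so no linear factors.
Monic irreducibles of degree 2 over GF(2): t**2 + t + 1.
None of them divide h (all give nonzero remainder).
No irreducible factor of degree ≤ 2 exists, so h is irreducible over GF(2).

Yes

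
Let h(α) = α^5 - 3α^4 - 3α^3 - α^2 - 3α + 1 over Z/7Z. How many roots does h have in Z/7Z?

2

Evaluate at each of the 7 elements of Z/7Z:
h(0) = 1; h(1) = 6; h(2) = 0 → root; h(3) = 0 → root; h(4) = 2; h(5) = 3; h(6) = 2.
Roots: {2, 3}.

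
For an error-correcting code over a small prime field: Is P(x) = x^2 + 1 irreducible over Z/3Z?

Yes

Check for roots in Z/3Z: P(0) = 1; P(1) = 2; P(2) = 2.
No roots. A degree-2 polynomial over a field with no linear factor is irreducible.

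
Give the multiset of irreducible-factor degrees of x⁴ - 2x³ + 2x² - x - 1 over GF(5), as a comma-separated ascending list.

1, 1, 1, 1

Write h(x) = x⁴ - 2x³ + 2x² - x - 1.
Roots in GF(5): h(0) = 4; h(1) = 4; h(2) = 0 → root; h(3) = 1; h(4) = 0 → root.
Linear factors from roots: (x - 2), (x + 1).
Complete factorization: h(x) = (x + 1)^2·(x - 2)^2.
Factor degrees with multiplicity: 1 + 1 + 1 + 1 = 4.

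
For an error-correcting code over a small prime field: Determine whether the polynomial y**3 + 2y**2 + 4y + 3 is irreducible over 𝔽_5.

Write g(y) = y**3 + 2y**2 + 4y + 3.
Check for roots in 𝔽_5: g(0) = 3; g(1) = 0 → root; g(2) = 2; g(3) = 0 → root; g(4) = 0 → root.
g(1) = 0, so (y − 1) divides g(y); g is reducible.

No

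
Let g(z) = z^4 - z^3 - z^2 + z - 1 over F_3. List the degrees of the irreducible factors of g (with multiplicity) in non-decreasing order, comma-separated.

4

Roots in F_3: g(0) = 2; g(1) = 2; g(2) = 2.
Complete factorization: g(z) = (z^4 - z^3 - z^2 + z - 1).
Factor degrees with multiplicity: 4 = 4.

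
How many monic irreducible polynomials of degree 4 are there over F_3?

18

The number of monic irreducibles of degree 4 over GF(3) is (1/4)·Σ_{d∣4} μ(4/d) 3^d.
Divisors of 4: 1, 2, 4; μ(4/d) for each: 0, -1, 1.
Σ = − 3^2 + 3^4 = 72.
N = 72/4 = 18.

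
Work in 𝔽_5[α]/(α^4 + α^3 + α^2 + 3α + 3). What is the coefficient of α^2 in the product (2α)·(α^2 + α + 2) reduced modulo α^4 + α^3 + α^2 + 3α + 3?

Multiply in 𝔽_5[α]: (2α)·(α^2 + α + 2) = 2α^3 + 2α^2 + 4α.
Reduced: 2α^3 + 2α^2 + 4α.

2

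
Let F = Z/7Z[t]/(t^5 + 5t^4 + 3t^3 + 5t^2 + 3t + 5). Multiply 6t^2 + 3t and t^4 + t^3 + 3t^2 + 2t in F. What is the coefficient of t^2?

Multiply in Z/7Z[t]: (6t^2 + 3t)·(t^4 + t^3 + 3t^2 + 2t) = 6t^6 + 2t^5 + 6t^2.
Reduce using t^5 ≡ 2t^4 + 4t^3 + 2t^2 + 4t + 2 (mod t^5 + 5t^4 + 3t^3 + 5t^2 + 3t + 5).
Reduced: 3t^4 + 5t^3 + 2t^2 + 5t.

2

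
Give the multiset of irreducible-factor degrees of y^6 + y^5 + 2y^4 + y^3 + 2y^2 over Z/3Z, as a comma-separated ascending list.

1, 1, 1, 3

Write f(y) = y^6 + y^5 + 2y^4 + y^3 + 2y^2.
Roots in Z/3Z: f(0) = 0 → root; f(1) = 1; f(2) = 0 → root.
Linear factors from roots: (y), (y + 1).
Complete factorization: f(y) = (y + 1)·(y)^2·(y^3 + 2y + 2).
Factor degrees with multiplicity: 1 + 1 + 1 + 3 = 6.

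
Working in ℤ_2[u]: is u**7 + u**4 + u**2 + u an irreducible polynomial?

Write P(u) = u**7 + u**4 + u**2 + u.
Check for roots in ℤ_2: P(0) = 0 → root; P(1) = 0 → root.
P(0) = 0, so (u) divides P(u); P is reducible.

No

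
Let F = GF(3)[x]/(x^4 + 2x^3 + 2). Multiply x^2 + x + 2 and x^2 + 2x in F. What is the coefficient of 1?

Multiply in GF(3)[x]: (x^2 + x + 2)·(x^2 + 2x) = x^4 + x^2 + x.
Reduce using x^4 ≡ x^3 + 1 (mod x^4 + 2x^3 + 2).
Reduced: x^3 + x^2 + x + 1.

1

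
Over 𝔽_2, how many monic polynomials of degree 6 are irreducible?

The number of monic irreducibles of degree 6 over GF(2) is (1/6)·Σ_{d∣6} μ(6/d) 2^d.
Divisors of 6: 1, 2, 3, 6; μ(6/d) for each: 1, -1, -1, 1.
Σ = 2^1 − 2^2 − 2^3 + 2^6 = 54.
N = 54/6 = 9.

9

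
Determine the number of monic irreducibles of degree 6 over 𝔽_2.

The number of monic irreducibles of degree 6 over GF(2) is (1/6)·Σ_{d∣6} μ(6/d) 2^d.
Divisors of 6: 1, 2, 3, 6; μ(6/d) for each: 1, -1, -1, 1.
Σ = 2^1 − 2^2 − 2^3 + 2^6 = 54.
N = 54/6 = 9.

9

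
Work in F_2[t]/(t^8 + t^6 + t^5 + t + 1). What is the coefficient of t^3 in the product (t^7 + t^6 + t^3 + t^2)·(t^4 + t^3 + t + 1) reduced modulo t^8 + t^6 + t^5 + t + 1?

1

Multiply in F_2[t]: (t^7 + t^6 + t^3 + t^2)·(t^4 + t^3 + t + 1) = t^11 + t^9 + t^8 + t^7 + t^6 + t^5 + t^4 + t^2.
Reduce using t^8 ≡ t^6 + t^5 + t + 1 (mod t^8 + t^6 + t^5 + t + 1).
Reduced: t^7 + t^6 + t^5 + t^3 + t^2.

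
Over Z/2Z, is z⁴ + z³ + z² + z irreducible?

No

Write m(z) = z⁴ + z³ + z² + z.
Check for roots in Z/2Z: m(0) = 0 → root; m(1) = 0 → root.
m(0) = 0, so (z) divides m(z); m is reducible.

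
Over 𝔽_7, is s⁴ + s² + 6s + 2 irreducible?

Yes

Write g(s) = s⁴ + s² + 6s + 2.
Check for roots in 𝔽_7: g(0) = 2; g(1) = 3; g(2) = 6; g(3) = 5; g(4) = 4; g(5) = 3; g(6) = 5.
No roots, so no linear factors.
Degree-2 irreducible divisors: test the 21 monic irreducibles of degree 2 over GF(7).
None of them divide g (all give nonzero remainder).
No irreducible factor of degree ≤ 2 exists, so g is irreducible over GF(7).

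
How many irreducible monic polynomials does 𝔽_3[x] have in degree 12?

44220

Gauss's count: N_{3}(12) = (1/12) Σ_{d|12} μ(12/d)·3^d.
Divisors of 12: 1, 2, 3, 4, 6, 12; μ(12/d) for each: 0, 1, 0, -1, -1, 1.
Σ = 3^2 − 3^4 − 3^6 + 3^12 = 530640.
N = 530640/12 = 44220.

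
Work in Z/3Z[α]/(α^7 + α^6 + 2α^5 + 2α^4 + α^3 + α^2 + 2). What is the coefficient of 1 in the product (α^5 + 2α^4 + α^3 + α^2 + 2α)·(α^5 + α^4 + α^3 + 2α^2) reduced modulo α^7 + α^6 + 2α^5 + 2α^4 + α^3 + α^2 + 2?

0

Multiply in Z/3Z[α]: (α^5 + 2α^4 + α^3 + α^2 + 2α)·(α^5 + α^4 + α^3 + 2α^2) = α^10 + α^8 + 2α^6 + 2α^5 + α^4 + α^3.
Reduce using α^7 ≡ 2α^6 + α^5 + α^4 + 2α^3 + 2α^2 + 1 (mod α^7 + α^6 + 2α^5 + 2α^4 + α^3 + α^2 + 2).
Reduced: 2α^5 + 2α^4 + 2α^3 + 2α^2.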